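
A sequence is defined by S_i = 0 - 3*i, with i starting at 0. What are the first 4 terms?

This is an arithmetic sequence.
i=0: S_0 = 0 + -3*0 = 0
i=1: S_1 = 0 + -3*1 = -3
i=2: S_2 = 0 + -3*2 = -6
i=3: S_3 = 0 + -3*3 = -9
The first 4 terms are: [0, -3, -6, -9]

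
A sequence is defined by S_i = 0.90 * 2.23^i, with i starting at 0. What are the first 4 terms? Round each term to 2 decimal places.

This is a geometric sequence.
i=0: S_0 = 0.9 * 2.23^0 = 0.9
i=1: S_1 = 0.9 * 2.23^1 ≈ 2.01
i=2: S_2 = 0.9 * 2.23^2 ≈ 4.48
i=3: S_3 = 0.9 * 2.23^3 ≈ 9.98
The first 4 terms are: [0.9, 2.01, 4.48, 9.98]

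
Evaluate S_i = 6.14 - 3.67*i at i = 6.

S_6 = 6.14 + -3.67*6 = 6.14 + -22.02 = -15.88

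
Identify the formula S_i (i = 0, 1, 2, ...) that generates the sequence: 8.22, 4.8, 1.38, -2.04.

Check differences: 4.8 - 8.22 = -3.42
1.38 - 4.8 = -3.42
Common difference d = -3.42.
First term a = 8.22.
Formula: S_i = 8.22 - 3.42*i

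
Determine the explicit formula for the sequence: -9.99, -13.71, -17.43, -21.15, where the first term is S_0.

Check differences: -13.71 - -9.99 = -3.72
-17.43 - -13.71 = -3.72
Common difference d = -3.72.
First term a = -9.99.
Formula: S_i = -9.99 - 3.72*i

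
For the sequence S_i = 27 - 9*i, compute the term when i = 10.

S_10 = 27 + -9*10 = 27 + -90 = -63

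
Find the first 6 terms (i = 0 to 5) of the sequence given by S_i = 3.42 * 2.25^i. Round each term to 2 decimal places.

This is a geometric sequence.
i=0: S_0 = 3.42 * 2.25^0 = 3.42
i=1: S_1 = 3.42 * 2.25^1 ≈ 7.7
i=2: S_2 = 3.42 * 2.25^2 ≈ 17.31
i=3: S_3 = 3.42 * 2.25^3 ≈ 38.96
i=4: S_4 = 3.42 * 2.25^4 ≈ 87.65
i=5: S_5 = 3.42 * 2.25^5 ≈ 197.21
The first 6 terms are: [3.42, 7.7, 17.31, 38.96, 87.65, 197.21]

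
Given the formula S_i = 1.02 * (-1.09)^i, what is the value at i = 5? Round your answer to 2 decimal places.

S_5 = 1.02 * (-1.09)^5 ≈ 1.02 * -1.5386 ≈ -1.57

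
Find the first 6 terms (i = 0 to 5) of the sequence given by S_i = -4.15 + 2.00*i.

This is an arithmetic sequence.
i=0: S_0 = -4.15 + 2.0*0 = -4.15
i=1: S_1 = -4.15 + 2.0*1 = -2.15
i=2: S_2 = -4.15 + 2.0*2 = -0.15
i=3: S_3 = -4.15 + 2.0*3 = 1.85
i=4: S_4 = -4.15 + 2.0*4 = 3.85
i=5: S_5 = -4.15 + 2.0*5 = 5.85
The first 6 terms are: [-4.15, -2.15, -0.15, 1.85, 3.85, 5.85]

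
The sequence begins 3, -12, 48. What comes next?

Ratios: -12 / 3 = -4.0
This is a geometric sequence with common ratio r = -4.
Next term = 48 * -4 = -192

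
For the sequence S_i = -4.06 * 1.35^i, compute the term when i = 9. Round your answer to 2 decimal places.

S_9 = -4.06 * 1.35^9 ≈ -4.06 * 14.8937 ≈ -60.47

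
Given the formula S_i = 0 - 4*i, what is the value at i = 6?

S_6 = 0 + -4*6 = 0 + -24 = -24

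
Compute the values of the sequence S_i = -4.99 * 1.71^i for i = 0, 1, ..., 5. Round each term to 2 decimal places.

This is a geometric sequence.
i=0: S_0 = -4.99 * 1.71^0 = -4.99
i=1: S_1 = -4.99 * 1.71^1 ≈ -8.53
i=2: S_2 = -4.99 * 1.71^2 ≈ -14.59
i=3: S_3 = -4.99 * 1.71^3 ≈ -24.95
i=4: S_4 = -4.99 * 1.71^4 ≈ -42.67
i=5: S_5 = -4.99 * 1.71^5 ≈ -72.96
The first 6 terms are: [-4.99, -8.53, -14.59, -24.95, -42.67, -72.96]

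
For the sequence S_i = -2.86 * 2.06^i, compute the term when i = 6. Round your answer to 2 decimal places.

S_6 = -2.86 * 2.06^6 ≈ -2.86 * 76.4193 ≈ -218.56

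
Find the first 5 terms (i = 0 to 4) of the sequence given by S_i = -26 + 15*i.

This is an arithmetic sequence.
i=0: S_0 = -26 + 15*0 = -26
i=1: S_1 = -26 + 15*1 = -11
i=2: S_2 = -26 + 15*2 = 4
i=3: S_3 = -26 + 15*3 = 19
i=4: S_4 = -26 + 15*4 = 34
The first 5 terms are: [-26, -11, 4, 19, 34]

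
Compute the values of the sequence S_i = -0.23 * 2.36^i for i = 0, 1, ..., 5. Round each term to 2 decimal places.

This is a geometric sequence.
i=0: S_0 = -0.23 * 2.36^0 = -0.23
i=1: S_1 = -0.23 * 2.36^1 ≈ -0.54
i=2: S_2 = -0.23 * 2.36^2 ≈ -1.28
i=3: S_3 = -0.23 * 2.36^3 ≈ -3.02
i=4: S_4 = -0.23 * 2.36^4 ≈ -7.13
i=5: S_5 = -0.23 * 2.36^5 ≈ -16.84
The first 6 terms are: [-0.23, -0.54, -1.28, -3.02, -7.13, -16.84]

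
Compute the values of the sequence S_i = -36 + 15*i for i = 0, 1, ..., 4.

This is an arithmetic sequence.
i=0: S_0 = -36 + 15*0 = -36
i=1: S_1 = -36 + 15*1 = -21
i=2: S_2 = -36 + 15*2 = -6
i=3: S_3 = -36 + 15*3 = 9
i=4: S_4 = -36 + 15*4 = 24
The first 5 terms are: [-36, -21, -6, 9, 24]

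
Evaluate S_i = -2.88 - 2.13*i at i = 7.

S_7 = -2.88 + -2.13*7 = -2.88 + -14.91 = -17.79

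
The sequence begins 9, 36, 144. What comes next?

Ratios: 36 / 9 = 4.0
This is a geometric sequence with common ratio r = 4.
Next term = 144 * 4 = 576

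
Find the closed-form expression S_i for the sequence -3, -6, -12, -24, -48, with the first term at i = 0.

Check ratios: -6 / -3 = 2.0
Common ratio r = 2.
First term a = -3.
Formula: S_i = -3 * 2^i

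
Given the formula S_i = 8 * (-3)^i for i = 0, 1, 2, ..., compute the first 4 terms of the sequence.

This is a geometric sequence.
i=0: S_0 = 8 * (-3)^0 = 8
i=1: S_1 = 8 * (-3)^1 = -24
i=2: S_2 = 8 * (-3)^2 = 72
i=3: S_3 = 8 * (-3)^3 = -216
The first 4 terms are: [8, -24, 72, -216]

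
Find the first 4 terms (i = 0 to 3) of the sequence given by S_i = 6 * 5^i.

This is a geometric sequence.
i=0: S_0 = 6 * 5^0 = 6
i=1: S_1 = 6 * 5^1 = 30
i=2: S_2 = 6 * 5^2 = 150
i=3: S_3 = 6 * 5^3 = 750
The first 4 terms are: [6, 30, 150, 750]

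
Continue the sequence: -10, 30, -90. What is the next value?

Ratios: 30 / -10 = -3.0
This is a geometric sequence with common ratio r = -3.
Next term = -90 * -3 = 270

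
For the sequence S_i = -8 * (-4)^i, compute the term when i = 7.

S_7 = -8 * (-4)^7 = -8 * -16384 = 131072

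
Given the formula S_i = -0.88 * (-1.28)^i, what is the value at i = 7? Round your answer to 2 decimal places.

S_7 = -0.88 * (-1.28)^7 ≈ -0.88 * -5.6295 ≈ 4.95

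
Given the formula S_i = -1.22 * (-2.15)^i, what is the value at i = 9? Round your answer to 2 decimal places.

S_9 = -1.22 * (-2.15)^9 ≈ -1.22 * -981.6262 ≈ 1197.58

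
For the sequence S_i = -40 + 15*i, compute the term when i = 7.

S_7 = -40 + 15*7 = -40 + 105 = 65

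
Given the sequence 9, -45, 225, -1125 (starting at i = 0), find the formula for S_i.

Check ratios: -45 / 9 = -5.0
Common ratio r = -5.
First term a = 9.
Formula: S_i = 9 * (-5)^i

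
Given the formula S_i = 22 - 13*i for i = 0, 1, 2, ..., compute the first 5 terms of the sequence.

This is an arithmetic sequence.
i=0: S_0 = 22 + -13*0 = 22
i=1: S_1 = 22 + -13*1 = 9
i=2: S_2 = 22 + -13*2 = -4
i=3: S_3 = 22 + -13*3 = -17
i=4: S_4 = 22 + -13*4 = -30
The first 5 terms are: [22, 9, -4, -17, -30]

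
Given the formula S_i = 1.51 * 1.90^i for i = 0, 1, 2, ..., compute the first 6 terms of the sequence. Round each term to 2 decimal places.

This is a geometric sequence.
i=0: S_0 = 1.51 * 1.9^0 = 1.51
i=1: S_1 = 1.51 * 1.9^1 ≈ 2.87
i=2: S_2 = 1.51 * 1.9^2 ≈ 5.45
i=3: S_3 = 1.51 * 1.9^3 ≈ 10.36
i=4: S_4 = 1.51 * 1.9^4 ≈ 19.68
i=5: S_5 = 1.51 * 1.9^5 ≈ 37.39
The first 6 terms are: [1.51, 2.87, 5.45, 10.36, 19.68, 37.39]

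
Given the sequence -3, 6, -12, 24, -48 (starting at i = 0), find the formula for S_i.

Check ratios: 6 / -3 = -2.0
Common ratio r = -2.
First term a = -3.
Formula: S_i = -3 * (-2)^i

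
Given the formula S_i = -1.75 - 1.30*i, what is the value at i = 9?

S_9 = -1.75 + -1.3*9 = -1.75 + -11.7 = -13.45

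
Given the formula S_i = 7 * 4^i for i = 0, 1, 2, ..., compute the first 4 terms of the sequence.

This is a geometric sequence.
i=0: S_0 = 7 * 4^0 = 7
i=1: S_1 = 7 * 4^1 = 28
i=2: S_2 = 7 * 4^2 = 112
i=3: S_3 = 7 * 4^3 = 448
The first 4 terms are: [7, 28, 112, 448]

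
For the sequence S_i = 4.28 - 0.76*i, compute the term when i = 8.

S_8 = 4.28 + -0.76*8 = 4.28 + -6.08 = -1.8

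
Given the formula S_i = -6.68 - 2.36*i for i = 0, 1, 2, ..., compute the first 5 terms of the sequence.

This is an arithmetic sequence.
i=0: S_0 = -6.68 + -2.36*0 = -6.68
i=1: S_1 = -6.68 + -2.36*1 = -9.04
i=2: S_2 = -6.68 + -2.36*2 = -11.4
i=3: S_3 = -6.68 + -2.36*3 = -13.76
i=4: S_4 = -6.68 + -2.36*4 = -16.12
The first 5 terms are: [-6.68, -9.04, -11.4, -13.76, -16.12]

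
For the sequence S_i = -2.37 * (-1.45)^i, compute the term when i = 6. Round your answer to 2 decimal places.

S_6 = -2.37 * (-1.45)^6 ≈ -2.37 * 9.2941 ≈ -22.03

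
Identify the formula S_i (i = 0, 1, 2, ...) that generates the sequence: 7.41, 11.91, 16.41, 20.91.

Check differences: 11.91 - 7.41 = 4.5
16.41 - 11.91 = 4.5
Common difference d = 4.5.
First term a = 7.41.
Formula: S_i = 7.41 + 4.50*i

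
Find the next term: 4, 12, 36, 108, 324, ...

Ratios: 12 / 4 = 3.0
This is a geometric sequence with common ratio r = 3.
Next term = 324 * 3 = 972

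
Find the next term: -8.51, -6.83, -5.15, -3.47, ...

Differences: -6.83 - -8.51 = 1.68
This is an arithmetic sequence with common difference d = 1.68.
Next term = -3.47 + 1.68 = -1.79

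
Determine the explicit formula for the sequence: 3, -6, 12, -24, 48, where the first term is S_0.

Check ratios: -6 / 3 = -2.0
Common ratio r = -2.
First term a = 3.
Formula: S_i = 3 * (-2)^i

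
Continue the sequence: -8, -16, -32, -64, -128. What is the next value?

Ratios: -16 / -8 = 2.0
This is a geometric sequence with common ratio r = 2.
Next term = -128 * 2 = -256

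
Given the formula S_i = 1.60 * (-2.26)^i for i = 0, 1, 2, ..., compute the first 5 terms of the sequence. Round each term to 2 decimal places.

This is a geometric sequence.
i=0: S_0 = 1.6 * (-2.26)^0 = 1.6
i=1: S_1 = 1.6 * (-2.26)^1 ≈ -3.62
i=2: S_2 = 1.6 * (-2.26)^2 ≈ 8.17
i=3: S_3 = 1.6 * (-2.26)^3 ≈ -18.47
i=4: S_4 = 1.6 * (-2.26)^4 ≈ 41.74
The first 5 terms are: [1.6, -3.62, 8.17, -18.47, 41.74]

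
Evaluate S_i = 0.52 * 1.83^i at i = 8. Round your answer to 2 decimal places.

S_8 = 0.52 * 1.83^8 ≈ 0.52 * 125.7792 ≈ 65.41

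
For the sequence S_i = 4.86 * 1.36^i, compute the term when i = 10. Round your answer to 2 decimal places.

S_10 = 4.86 * 1.36^10 ≈ 4.86 * 21.6466 ≈ 105.2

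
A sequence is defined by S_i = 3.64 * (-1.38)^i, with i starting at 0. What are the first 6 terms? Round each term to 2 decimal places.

This is a geometric sequence.
i=0: S_0 = 3.64 * (-1.38)^0 = 3.64
i=1: S_1 = 3.64 * (-1.38)^1 ≈ -5.02
i=2: S_2 = 3.64 * (-1.38)^2 ≈ 6.93
i=3: S_3 = 3.64 * (-1.38)^3 ≈ -9.57
i=4: S_4 = 3.64 * (-1.38)^4 ≈ 13.2
i=5: S_5 = 3.64 * (-1.38)^5 ≈ -18.22
The first 6 terms are: [3.64, -5.02, 6.93, -9.57, 13.2, -18.22]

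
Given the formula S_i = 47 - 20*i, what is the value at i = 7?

S_7 = 47 + -20*7 = 47 + -140 = -93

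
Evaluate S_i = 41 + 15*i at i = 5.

S_5 = 41 + 15*5 = 41 + 75 = 116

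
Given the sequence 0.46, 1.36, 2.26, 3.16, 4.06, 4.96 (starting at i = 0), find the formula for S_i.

Check differences: 1.36 - 0.46 = 0.9
2.26 - 1.36 = 0.9
Common difference d = 0.9.
First term a = 0.46.
Formula: S_i = 0.46 + 0.90*i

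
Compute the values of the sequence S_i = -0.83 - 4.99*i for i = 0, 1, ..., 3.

This is an arithmetic sequence.
i=0: S_0 = -0.83 + -4.99*0 = -0.83
i=1: S_1 = -0.83 + -4.99*1 = -5.82
i=2: S_2 = -0.83 + -4.99*2 = -10.81
i=3: S_3 = -0.83 + -4.99*3 = -15.8
The first 4 terms are: [-0.83, -5.82, -10.81, -15.8]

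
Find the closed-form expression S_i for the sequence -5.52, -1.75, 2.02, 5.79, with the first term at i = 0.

Check differences: -1.75 - -5.52 = 3.77
2.02 - -1.75 = 3.77
Common difference d = 3.77.
First term a = -5.52.
Formula: S_i = -5.52 + 3.77*i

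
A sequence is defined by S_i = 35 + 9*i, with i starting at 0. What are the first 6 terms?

This is an arithmetic sequence.
i=0: S_0 = 35 + 9*0 = 35
i=1: S_1 = 35 + 9*1 = 44
i=2: S_2 = 35 + 9*2 = 53
i=3: S_3 = 35 + 9*3 = 62
i=4: S_4 = 35 + 9*4 = 71
i=5: S_5 = 35 + 9*5 = 80
The first 6 terms are: [35, 44, 53, 62, 71, 80]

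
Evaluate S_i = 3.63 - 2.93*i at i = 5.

S_5 = 3.63 + -2.93*5 = 3.63 + -14.65 = -11.02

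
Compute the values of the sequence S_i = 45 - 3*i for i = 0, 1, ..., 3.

This is an arithmetic sequence.
i=0: S_0 = 45 + -3*0 = 45
i=1: S_1 = 45 + -3*1 = 42
i=2: S_2 = 45 + -3*2 = 39
i=3: S_3 = 45 + -3*3 = 36
The first 4 terms are: [45, 42, 39, 36]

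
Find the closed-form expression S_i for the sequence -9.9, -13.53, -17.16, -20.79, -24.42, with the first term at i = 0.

Check differences: -13.53 - -9.9 = -3.63
-17.16 - -13.53 = -3.63
Common difference d = -3.63.
First term a = -9.9.
Formula: S_i = -9.90 - 3.63*i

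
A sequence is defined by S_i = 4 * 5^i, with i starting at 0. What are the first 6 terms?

This is a geometric sequence.
i=0: S_0 = 4 * 5^0 = 4
i=1: S_1 = 4 * 5^1 = 20
i=2: S_2 = 4 * 5^2 = 100
i=3: S_3 = 4 * 5^3 = 500
i=4: S_4 = 4 * 5^4 = 2500
i=5: S_5 = 4 * 5^5 = 12500
The first 6 terms are: [4, 20, 100, 500, 2500, 12500]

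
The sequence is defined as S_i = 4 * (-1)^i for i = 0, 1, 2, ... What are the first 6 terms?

This is a geometric sequence.
i=0: S_0 = 4 * (-1)^0 = 4
i=1: S_1 = 4 * (-1)^1 = -4
i=2: S_2 = 4 * (-1)^2 = 4
i=3: S_3 = 4 * (-1)^3 = -4
i=4: S_4 = 4 * (-1)^4 = 4
i=5: S_5 = 4 * (-1)^5 = -4
The first 6 terms are: [4, -4, 4, -4, 4, -4]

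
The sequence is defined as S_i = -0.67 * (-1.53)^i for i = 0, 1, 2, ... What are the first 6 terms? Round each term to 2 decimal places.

This is a geometric sequence.
i=0: S_0 = -0.67 * (-1.53)^0 = -0.67
i=1: S_1 = -0.67 * (-1.53)^1 ≈ 1.03
i=2: S_2 = -0.67 * (-1.53)^2 ≈ -1.57
i=3: S_3 = -0.67 * (-1.53)^3 ≈ 2.4
i=4: S_4 = -0.67 * (-1.53)^4 ≈ -3.67
i=5: S_5 = -0.67 * (-1.53)^5 ≈ 5.62
The first 6 terms are: [-0.67, 1.03, -1.57, 2.4, -3.67, 5.62]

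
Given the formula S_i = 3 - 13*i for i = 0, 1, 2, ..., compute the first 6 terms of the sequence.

This is an arithmetic sequence.
i=0: S_0 = 3 + -13*0 = 3
i=1: S_1 = 3 + -13*1 = -10
i=2: S_2 = 3 + -13*2 = -23
i=3: S_3 = 3 + -13*3 = -36
i=4: S_4 = 3 + -13*4 = -49
i=5: S_5 = 3 + -13*5 = -62
The first 6 terms are: [3, -10, -23, -36, -49, -62]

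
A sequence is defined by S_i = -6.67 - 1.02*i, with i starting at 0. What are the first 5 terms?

This is an arithmetic sequence.
i=0: S_0 = -6.67 + -1.02*0 = -6.67
i=1: S_1 = -6.67 + -1.02*1 = -7.69
i=2: S_2 = -6.67 + -1.02*2 = -8.71
i=3: S_3 = -6.67 + -1.02*3 = -9.73
i=4: S_4 = -6.67 + -1.02*4 = -10.75
The first 5 terms are: [-6.67, -7.69, -8.71, -9.73, -10.75]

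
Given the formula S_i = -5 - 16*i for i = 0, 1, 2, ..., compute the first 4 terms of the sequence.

This is an arithmetic sequence.
i=0: S_0 = -5 + -16*0 = -5
i=1: S_1 = -5 + -16*1 = -21
i=2: S_2 = -5 + -16*2 = -37
i=3: S_3 = -5 + -16*3 = -53
The first 4 terms are: [-5, -21, -37, -53]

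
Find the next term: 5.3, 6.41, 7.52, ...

Differences: 6.41 - 5.3 = 1.11
This is an arithmetic sequence with common difference d = 1.11.
Next term = 7.52 + 1.11 = 8.63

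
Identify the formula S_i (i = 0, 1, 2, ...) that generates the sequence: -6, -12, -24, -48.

Check ratios: -12 / -6 = 2.0
Common ratio r = 2.
First term a = -6.
Formula: S_i = -6 * 2^i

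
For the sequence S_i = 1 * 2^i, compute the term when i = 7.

S_7 = 1 * 2^7 = 1 * 128 = 128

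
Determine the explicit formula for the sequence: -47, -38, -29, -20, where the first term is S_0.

Check differences: -38 - -47 = 9
-29 - -38 = 9
Common difference d = 9.
First term a = -47.
Formula: S_i = -47 + 9*i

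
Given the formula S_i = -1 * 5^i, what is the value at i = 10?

S_10 = -1 * 5^10 = -1 * 9765625 = -9765625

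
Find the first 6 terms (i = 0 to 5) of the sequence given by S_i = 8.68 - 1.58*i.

This is an arithmetic sequence.
i=0: S_0 = 8.68 + -1.58*0 = 8.68
i=1: S_1 = 8.68 + -1.58*1 = 7.1
i=2: S_2 = 8.68 + -1.58*2 = 5.52
i=3: S_3 = 8.68 + -1.58*3 = 3.94
i=4: S_4 = 8.68 + -1.58*4 = 2.36
i=5: S_5 = 8.68 + -1.58*5 = 0.78
The first 6 terms are: [8.68, 7.1, 5.52, 3.94, 2.36, 0.78]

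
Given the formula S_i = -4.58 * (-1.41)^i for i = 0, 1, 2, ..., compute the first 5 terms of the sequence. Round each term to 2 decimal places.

This is a geometric sequence.
i=0: S_0 = -4.58 * (-1.41)^0 = -4.58
i=1: S_1 = -4.58 * (-1.41)^1 ≈ 6.46
i=2: S_2 = -4.58 * (-1.41)^2 ≈ -9.11
i=3: S_3 = -4.58 * (-1.41)^3 ≈ 12.84
i=4: S_4 = -4.58 * (-1.41)^4 ≈ -18.1
The first 5 terms are: [-4.58, 6.46, -9.11, 12.84, -18.1]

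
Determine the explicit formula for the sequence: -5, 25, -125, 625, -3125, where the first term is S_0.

Check ratios: 25 / -5 = -5.0
Common ratio r = -5.
First term a = -5.
Formula: S_i = -5 * (-5)^i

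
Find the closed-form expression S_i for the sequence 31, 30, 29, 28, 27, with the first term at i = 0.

Check differences: 30 - 31 = -1
29 - 30 = -1
Common difference d = -1.
First term a = 31.
Formula: S_i = 31 - 1*i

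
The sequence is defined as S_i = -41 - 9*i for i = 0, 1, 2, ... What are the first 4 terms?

This is an arithmetic sequence.
i=0: S_0 = -41 + -9*0 = -41
i=1: S_1 = -41 + -9*1 = -50
i=2: S_2 = -41 + -9*2 = -59
i=3: S_3 = -41 + -9*3 = -68
The first 4 terms are: [-41, -50, -59, -68]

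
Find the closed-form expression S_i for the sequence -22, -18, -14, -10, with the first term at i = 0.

Check differences: -18 - -22 = 4
-14 - -18 = 4
Common difference d = 4.
First term a = -22.
Formula: S_i = -22 + 4*i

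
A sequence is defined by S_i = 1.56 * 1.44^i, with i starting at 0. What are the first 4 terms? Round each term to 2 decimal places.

This is a geometric sequence.
i=0: S_0 = 1.56 * 1.44^0 = 1.56
i=1: S_1 = 1.56 * 1.44^1 ≈ 2.25
i=2: S_2 = 1.56 * 1.44^2 ≈ 3.23
i=3: S_3 = 1.56 * 1.44^3 ≈ 4.66
The first 4 terms are: [1.56, 2.25, 3.23, 4.66]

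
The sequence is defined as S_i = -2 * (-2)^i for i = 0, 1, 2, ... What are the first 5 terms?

This is a geometric sequence.
i=0: S_0 = -2 * (-2)^0 = -2
i=1: S_1 = -2 * (-2)^1 = 4
i=2: S_2 = -2 * (-2)^2 = -8
i=3: S_3 = -2 * (-2)^3 = 16
i=4: S_4 = -2 * (-2)^4 = -32
The first 5 terms are: [-2, 4, -8, 16, -32]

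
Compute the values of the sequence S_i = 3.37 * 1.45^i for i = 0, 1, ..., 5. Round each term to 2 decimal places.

This is a geometric sequence.
i=0: S_0 = 3.37 * 1.45^0 = 3.37
i=1: S_1 = 3.37 * 1.45^1 ≈ 4.89
i=2: S_2 = 3.37 * 1.45^2 ≈ 7.09
i=3: S_3 = 3.37 * 1.45^3 ≈ 10.27
i=4: S_4 = 3.37 * 1.45^4 ≈ 14.9
i=5: S_5 = 3.37 * 1.45^5 ≈ 21.6
The first 6 terms are: [3.37, 4.89, 7.09, 10.27, 14.9, 21.6]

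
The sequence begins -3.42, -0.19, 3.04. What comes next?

Differences: -0.19 - -3.42 = 3.23
This is an arithmetic sequence with common difference d = 3.23.
Next term = 3.04 + 3.23 = 6.27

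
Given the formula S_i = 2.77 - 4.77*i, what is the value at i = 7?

S_7 = 2.77 + -4.77*7 = 2.77 + -33.39 = -30.62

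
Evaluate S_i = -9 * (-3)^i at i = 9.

S_9 = -9 * (-3)^9 = -9 * -19683 = 177147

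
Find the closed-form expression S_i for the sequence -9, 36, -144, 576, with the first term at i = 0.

Check ratios: 36 / -9 = -4.0
Common ratio r = -4.
First term a = -9.
Formula: S_i = -9 * (-4)^i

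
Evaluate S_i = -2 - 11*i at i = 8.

S_8 = -2 + -11*8 = -2 + -88 = -90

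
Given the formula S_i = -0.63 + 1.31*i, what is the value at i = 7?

S_7 = -0.63 + 1.31*7 = -0.63 + 9.17 = 8.54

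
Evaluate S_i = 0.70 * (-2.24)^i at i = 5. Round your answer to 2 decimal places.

S_5 = 0.7 * (-2.24)^5 ≈ 0.7 * -56.3949 ≈ -39.48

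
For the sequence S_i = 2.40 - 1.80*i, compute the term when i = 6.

S_6 = 2.4 + -1.8*6 = 2.4 + -10.8 = -8.4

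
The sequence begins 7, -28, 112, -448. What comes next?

Ratios: -28 / 7 = -4.0
This is a geometric sequence with common ratio r = -4.
Next term = -448 * -4 = 1792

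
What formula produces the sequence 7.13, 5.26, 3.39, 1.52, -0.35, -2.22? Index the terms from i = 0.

Check differences: 5.26 - 7.13 = -1.87
3.39 - 5.26 = -1.87
Common difference d = -1.87.
First term a = 7.13.
Formula: S_i = 7.13 - 1.87*i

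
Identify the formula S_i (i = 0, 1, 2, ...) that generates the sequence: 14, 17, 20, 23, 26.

Check differences: 17 - 14 = 3
20 - 17 = 3
Common difference d = 3.
First term a = 14.
Formula: S_i = 14 + 3*i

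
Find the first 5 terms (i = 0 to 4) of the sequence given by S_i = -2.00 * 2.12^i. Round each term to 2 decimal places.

This is a geometric sequence.
i=0: S_0 = -2.0 * 2.12^0 = -2.0
i=1: S_1 = -2.0 * 2.12^1 = -4.24
i=2: S_2 = -2.0 * 2.12^2 ≈ -8.99
i=3: S_3 = -2.0 * 2.12^3 ≈ -19.06
i=4: S_4 = -2.0 * 2.12^4 ≈ -40.4
The first 5 terms are: [-2.0, -4.24, -8.99, -19.06, -40.4]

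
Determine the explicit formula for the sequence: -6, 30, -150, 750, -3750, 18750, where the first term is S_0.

Check ratios: 30 / -6 = -5.0
Common ratio r = -5.
First term a = -6.
Formula: S_i = -6 * (-5)^i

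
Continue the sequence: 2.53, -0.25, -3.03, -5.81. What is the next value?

Differences: -0.25 - 2.53 = -2.78
This is an arithmetic sequence with common difference d = -2.78.
Next term = -5.81 + -2.78 = -8.59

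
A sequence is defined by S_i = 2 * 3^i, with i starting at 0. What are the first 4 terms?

This is a geometric sequence.
i=0: S_0 = 2 * 3^0 = 2
i=1: S_1 = 2 * 3^1 = 6
i=2: S_2 = 2 * 3^2 = 18
i=3: S_3 = 2 * 3^3 = 54
The first 4 terms are: [2, 6, 18, 54]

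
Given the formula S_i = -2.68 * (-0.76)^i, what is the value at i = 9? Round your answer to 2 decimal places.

S_9 = -2.68 * (-0.76)^9 ≈ -2.68 * -0.0846 ≈ 0.23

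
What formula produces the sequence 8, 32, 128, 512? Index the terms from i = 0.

Check ratios: 32 / 8 = 4.0
Common ratio r = 4.
First term a = 8.
Formula: S_i = 8 * 4^i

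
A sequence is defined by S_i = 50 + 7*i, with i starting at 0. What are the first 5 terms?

This is an arithmetic sequence.
i=0: S_0 = 50 + 7*0 = 50
i=1: S_1 = 50 + 7*1 = 57
i=2: S_2 = 50 + 7*2 = 64
i=3: S_3 = 50 + 7*3 = 71
i=4: S_4 = 50 + 7*4 = 78
The first 5 terms are: [50, 57, 64, 71, 78]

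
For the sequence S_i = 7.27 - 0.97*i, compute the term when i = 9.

S_9 = 7.27 + -0.97*9 = 7.27 + -8.73 = -1.46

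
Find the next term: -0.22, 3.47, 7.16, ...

Differences: 3.47 - -0.22 = 3.69
This is an arithmetic sequence with common difference d = 3.69.
Next term = 7.16 + 3.69 = 10.85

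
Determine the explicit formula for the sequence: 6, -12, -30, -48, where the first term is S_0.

Check differences: -12 - 6 = -18
-30 - -12 = -18
Common difference d = -18.
First term a = 6.
Formula: S_i = 6 - 18*i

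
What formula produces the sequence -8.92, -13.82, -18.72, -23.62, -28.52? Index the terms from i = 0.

Check differences: -13.82 - -8.92 = -4.9
-18.72 - -13.82 = -4.9
Common difference d = -4.9.
First term a = -8.92.
Formula: S_i = -8.92 - 4.90*i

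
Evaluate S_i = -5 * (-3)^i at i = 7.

S_7 = -5 * (-3)^7 = -5 * -2187 = 10935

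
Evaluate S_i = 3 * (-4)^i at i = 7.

S_7 = 3 * (-4)^7 = 3 * -16384 = -49152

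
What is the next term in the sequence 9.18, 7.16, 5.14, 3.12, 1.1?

Differences: 7.16 - 9.18 = -2.02
This is an arithmetic sequence with common difference d = -2.02.
Next term = 1.1 + -2.02 = -0.92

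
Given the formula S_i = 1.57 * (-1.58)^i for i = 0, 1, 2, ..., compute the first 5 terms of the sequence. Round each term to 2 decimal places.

This is a geometric sequence.
i=0: S_0 = 1.57 * (-1.58)^0 = 1.57
i=1: S_1 = 1.57 * (-1.58)^1 ≈ -2.48
i=2: S_2 = 1.57 * (-1.58)^2 ≈ 3.92
i=3: S_3 = 1.57 * (-1.58)^3 ≈ -6.19
i=4: S_4 = 1.57 * (-1.58)^4 ≈ 9.78
The first 5 terms are: [1.57, -2.48, 3.92, -6.19, 9.78]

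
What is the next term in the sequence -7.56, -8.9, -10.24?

Differences: -8.9 - -7.56 = -1.34
This is an arithmetic sequence with common difference d = -1.34.
Next term = -10.24 + -1.34 = -11.58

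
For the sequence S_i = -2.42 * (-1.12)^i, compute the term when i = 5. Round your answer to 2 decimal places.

S_5 = -2.42 * (-1.12)^5 ≈ -2.42 * -1.7623 ≈ 4.26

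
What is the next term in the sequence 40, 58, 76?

Differences: 58 - 40 = 18
This is an arithmetic sequence with common difference d = 18.
Next term = 76 + 18 = 94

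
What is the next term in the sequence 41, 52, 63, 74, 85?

Differences: 52 - 41 = 11
This is an arithmetic sequence with common difference d = 11.
Next term = 85 + 11 = 96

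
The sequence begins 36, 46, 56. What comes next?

Differences: 46 - 36 = 10
This is an arithmetic sequence with common difference d = 10.
Next term = 56 + 10 = 66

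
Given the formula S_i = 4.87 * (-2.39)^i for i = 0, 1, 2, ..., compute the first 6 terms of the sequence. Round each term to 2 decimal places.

This is a geometric sequence.
i=0: S_0 = 4.87 * (-2.39)^0 = 4.87
i=1: S_1 = 4.87 * (-2.39)^1 ≈ -11.64
i=2: S_2 = 4.87 * (-2.39)^2 ≈ 27.82
i=3: S_3 = 4.87 * (-2.39)^3 ≈ -66.48
i=4: S_4 = 4.87 * (-2.39)^4 ≈ 158.9
i=5: S_5 = 4.87 * (-2.39)^5 ≈ -379.77
The first 6 terms are: [4.87, -11.64, 27.82, -66.48, 158.9, -379.77]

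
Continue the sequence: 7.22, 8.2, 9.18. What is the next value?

Differences: 8.2 - 7.22 = 0.98
This is an arithmetic sequence with common difference d = 0.98.
Next term = 9.18 + 0.98 = 10.16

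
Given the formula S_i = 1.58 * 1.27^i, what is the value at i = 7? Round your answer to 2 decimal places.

S_7 = 1.58 * 1.27^7 ≈ 1.58 * 5.3288 ≈ 8.42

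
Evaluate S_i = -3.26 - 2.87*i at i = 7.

S_7 = -3.26 + -2.87*7 = -3.26 + -20.09 = -23.35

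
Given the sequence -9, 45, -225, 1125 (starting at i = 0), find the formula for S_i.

Check ratios: 45 / -9 = -5.0
Common ratio r = -5.
First term a = -9.
Formula: S_i = -9 * (-5)^i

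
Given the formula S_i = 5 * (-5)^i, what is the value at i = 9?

S_9 = 5 * (-5)^9 = 5 * -1953125 = -9765625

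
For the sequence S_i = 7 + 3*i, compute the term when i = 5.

S_5 = 7 + 3*5 = 7 + 15 = 22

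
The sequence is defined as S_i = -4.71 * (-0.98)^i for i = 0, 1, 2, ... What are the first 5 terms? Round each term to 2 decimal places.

This is a geometric sequence.
i=0: S_0 = -4.71 * (-0.98)^0 = -4.71
i=1: S_1 = -4.71 * (-0.98)^1 ≈ 4.62
i=2: S_2 = -4.71 * (-0.98)^2 ≈ -4.52
i=3: S_3 = -4.71 * (-0.98)^3 ≈ 4.43
i=4: S_4 = -4.71 * (-0.98)^4 ≈ -4.34
The first 5 terms are: [-4.71, 4.62, -4.52, 4.43, -4.34]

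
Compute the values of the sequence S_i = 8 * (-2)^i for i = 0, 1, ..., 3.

This is a geometric sequence.
i=0: S_0 = 8 * (-2)^0 = 8
i=1: S_1 = 8 * (-2)^1 = -16
i=2: S_2 = 8 * (-2)^2 = 32
i=3: S_3 = 8 * (-2)^3 = -64
The first 4 terms are: [8, -16, 32, -64]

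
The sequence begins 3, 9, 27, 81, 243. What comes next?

Ratios: 9 / 3 = 3.0
This is a geometric sequence with common ratio r = 3.
Next term = 243 * 3 = 729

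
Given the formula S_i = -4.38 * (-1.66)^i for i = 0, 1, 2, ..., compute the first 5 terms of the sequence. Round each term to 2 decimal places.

This is a geometric sequence.
i=0: S_0 = -4.38 * (-1.66)^0 = -4.38
i=1: S_1 = -4.38 * (-1.66)^1 ≈ 7.27
i=2: S_2 = -4.38 * (-1.66)^2 ≈ -12.07
i=3: S_3 = -4.38 * (-1.66)^3 ≈ 20.04
i=4: S_4 = -4.38 * (-1.66)^4 ≈ -33.26
The first 5 terms are: [-4.38, 7.27, -12.07, 20.04, -33.26]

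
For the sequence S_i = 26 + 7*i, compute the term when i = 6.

S_6 = 26 + 7*6 = 26 + 42 = 68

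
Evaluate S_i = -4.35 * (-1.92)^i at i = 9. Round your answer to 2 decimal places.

S_9 = -4.35 * (-1.92)^9 ≈ -4.35 * -354.5774 ≈ 1542.41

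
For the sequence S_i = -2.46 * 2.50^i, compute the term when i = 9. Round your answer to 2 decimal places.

S_9 = -2.46 * 2.5^9 ≈ -2.46 * 3814.6973 ≈ -9384.16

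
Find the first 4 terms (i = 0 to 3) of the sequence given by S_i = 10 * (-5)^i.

This is a geometric sequence.
i=0: S_0 = 10 * (-5)^0 = 10
i=1: S_1 = 10 * (-5)^1 = -50
i=2: S_2 = 10 * (-5)^2 = 250
i=3: S_3 = 10 * (-5)^3 = -1250
The first 4 terms are: [10, -50, 250, -1250]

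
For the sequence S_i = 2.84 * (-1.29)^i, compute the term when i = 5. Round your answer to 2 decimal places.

S_5 = 2.84 * (-1.29)^5 ≈ 2.84 * -3.5723 ≈ -10.15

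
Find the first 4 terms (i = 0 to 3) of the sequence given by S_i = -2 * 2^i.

This is a geometric sequence.
i=0: S_0 = -2 * 2^0 = -2
i=1: S_1 = -2 * 2^1 = -4
i=2: S_2 = -2 * 2^2 = -8
i=3: S_3 = -2 * 2^3 = -16
The first 4 terms are: [-2, -4, -8, -16]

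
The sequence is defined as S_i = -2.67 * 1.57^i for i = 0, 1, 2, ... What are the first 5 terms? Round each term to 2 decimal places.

This is a geometric sequence.
i=0: S_0 = -2.67 * 1.57^0 = -2.67
i=1: S_1 = -2.67 * 1.57^1 ≈ -4.19
i=2: S_2 = -2.67 * 1.57^2 ≈ -6.58
i=3: S_3 = -2.67 * 1.57^3 ≈ -10.33
i=4: S_4 = -2.67 * 1.57^4 ≈ -16.22
The first 5 terms are: [-2.67, -4.19, -6.58, -10.33, -16.22]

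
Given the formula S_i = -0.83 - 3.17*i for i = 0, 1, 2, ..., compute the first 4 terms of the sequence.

This is an arithmetic sequence.
i=0: S_0 = -0.83 + -3.17*0 = -0.83
i=1: S_1 = -0.83 + -3.17*1 = -4.0
i=2: S_2 = -0.83 + -3.17*2 = -7.17
i=3: S_3 = -0.83 + -3.17*3 = -10.34
The first 4 terms are: [-0.83, -4.0, -7.17, -10.34]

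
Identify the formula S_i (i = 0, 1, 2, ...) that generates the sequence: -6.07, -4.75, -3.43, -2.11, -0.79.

Check differences: -4.75 - -6.07 = 1.32
-3.43 - -4.75 = 1.32
Common difference d = 1.32.
First term a = -6.07.
Formula: S_i = -6.07 + 1.32*i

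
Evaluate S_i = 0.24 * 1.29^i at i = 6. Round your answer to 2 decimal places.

S_6 = 0.24 * 1.29^6 ≈ 0.24 * 4.6083 ≈ 1.11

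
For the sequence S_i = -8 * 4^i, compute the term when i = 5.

S_5 = -8 * 4^5 = -8 * 1024 = -8192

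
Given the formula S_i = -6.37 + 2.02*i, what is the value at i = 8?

S_8 = -6.37 + 2.02*8 = -6.37 + 16.16 = 9.79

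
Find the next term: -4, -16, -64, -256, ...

Ratios: -16 / -4 = 4.0
This is a geometric sequence with common ratio r = 4.
Next term = -256 * 4 = -1024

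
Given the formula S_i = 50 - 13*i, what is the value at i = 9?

S_9 = 50 + -13*9 = 50 + -117 = -67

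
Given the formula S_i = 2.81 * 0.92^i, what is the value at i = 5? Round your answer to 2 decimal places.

S_5 = 2.81 * 0.92^5 ≈ 2.81 * 0.6591 ≈ 1.85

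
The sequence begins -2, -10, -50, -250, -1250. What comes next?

Ratios: -10 / -2 = 5.0
This is a geometric sequence with common ratio r = 5.
Next term = -1250 * 5 = -6250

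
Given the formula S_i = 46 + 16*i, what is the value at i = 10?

S_10 = 46 + 16*10 = 46 + 160 = 206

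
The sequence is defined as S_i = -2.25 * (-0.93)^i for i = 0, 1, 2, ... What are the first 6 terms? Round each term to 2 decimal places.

This is a geometric sequence.
i=0: S_0 = -2.25 * (-0.93)^0 = -2.25
i=1: S_1 = -2.25 * (-0.93)^1 ≈ 2.09
i=2: S_2 = -2.25 * (-0.93)^2 ≈ -1.95
i=3: S_3 = -2.25 * (-0.93)^3 ≈ 1.81
i=4: S_4 = -2.25 * (-0.93)^4 ≈ -1.68
i=5: S_5 = -2.25 * (-0.93)^5 ≈ 1.57
The first 6 terms are: [-2.25, 2.09, -1.95, 1.81, -1.68, 1.57]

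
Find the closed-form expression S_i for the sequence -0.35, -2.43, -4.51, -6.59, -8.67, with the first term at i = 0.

Check differences: -2.43 - -0.35 = -2.08
-4.51 - -2.43 = -2.08
Common difference d = -2.08.
First term a = -0.35.
Formula: S_i = -0.35 - 2.08*i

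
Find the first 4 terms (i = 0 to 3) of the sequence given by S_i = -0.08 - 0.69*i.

This is an arithmetic sequence.
i=0: S_0 = -0.08 + -0.69*0 = -0.08
i=1: S_1 = -0.08 + -0.69*1 = -0.77
i=2: S_2 = -0.08 + -0.69*2 = -1.46
i=3: S_3 = -0.08 + -0.69*3 = -2.15
The first 4 terms are: [-0.08, -0.77, -1.46, -2.15]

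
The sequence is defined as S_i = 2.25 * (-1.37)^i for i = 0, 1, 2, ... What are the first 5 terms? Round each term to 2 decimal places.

This is a geometric sequence.
i=0: S_0 = 2.25 * (-1.37)^0 = 2.25
i=1: S_1 = 2.25 * (-1.37)^1 ≈ -3.08
i=2: S_2 = 2.25 * (-1.37)^2 ≈ 4.22
i=3: S_3 = 2.25 * (-1.37)^3 ≈ -5.79
i=4: S_4 = 2.25 * (-1.37)^4 ≈ 7.93
The first 5 terms are: [2.25, -3.08, 4.22, -5.79, 7.93]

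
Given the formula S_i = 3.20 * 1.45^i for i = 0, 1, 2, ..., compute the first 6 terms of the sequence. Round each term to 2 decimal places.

This is a geometric sequence.
i=0: S_0 = 3.2 * 1.45^0 = 3.2
i=1: S_1 = 3.2 * 1.45^1 = 4.64
i=2: S_2 = 3.2 * 1.45^2 ≈ 6.73
i=3: S_3 = 3.2 * 1.45^3 ≈ 9.76
i=4: S_4 = 3.2 * 1.45^4 ≈ 14.15
i=5: S_5 = 3.2 * 1.45^5 ≈ 20.51
The first 6 terms are: [3.2, 4.64, 6.73, 9.76, 14.15, 20.51]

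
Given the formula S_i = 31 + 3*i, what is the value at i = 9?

S_9 = 31 + 3*9 = 31 + 27 = 58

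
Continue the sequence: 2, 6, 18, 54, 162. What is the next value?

Ratios: 6 / 2 = 3.0
This is a geometric sequence with common ratio r = 3.
Next term = 162 * 3 = 486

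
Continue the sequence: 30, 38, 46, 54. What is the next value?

Differences: 38 - 30 = 8
This is an arithmetic sequence with common difference d = 8.
Next term = 54 + 8 = 62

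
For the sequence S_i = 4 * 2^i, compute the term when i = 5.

S_5 = 4 * 2^5 = 4 * 32 = 128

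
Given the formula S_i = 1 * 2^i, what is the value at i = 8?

S_8 = 1 * 2^8 = 1 * 256 = 256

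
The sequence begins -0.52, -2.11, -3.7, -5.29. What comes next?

Differences: -2.11 - -0.52 = -1.59
This is an arithmetic sequence with common difference d = -1.59.
Next term = -5.29 + -1.59 = -6.88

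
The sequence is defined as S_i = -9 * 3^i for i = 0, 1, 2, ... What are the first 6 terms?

This is a geometric sequence.
i=0: S_0 = -9 * 3^0 = -9
i=1: S_1 = -9 * 3^1 = -27
i=2: S_2 = -9 * 3^2 = -81
i=3: S_3 = -9 * 3^3 = -243
i=4: S_4 = -9 * 3^4 = -729
i=5: S_5 = -9 * 3^5 = -2187
The first 6 terms are: [-9, -27, -81, -243, -729, -2187]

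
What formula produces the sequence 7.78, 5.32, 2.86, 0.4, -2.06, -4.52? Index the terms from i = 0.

Check differences: 5.32 - 7.78 = -2.46
2.86 - 5.32 = -2.46
Common difference d = -2.46.
First term a = 7.78.
Formula: S_i = 7.78 - 2.46*i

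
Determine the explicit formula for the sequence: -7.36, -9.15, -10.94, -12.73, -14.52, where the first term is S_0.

Check differences: -9.15 - -7.36 = -1.79
-10.94 - -9.15 = -1.79
Common difference d = -1.79.
First term a = -7.36.
Formula: S_i = -7.36 - 1.79*i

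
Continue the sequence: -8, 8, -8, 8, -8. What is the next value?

Ratios: 8 / -8 = -1.0
This is a geometric sequence with common ratio r = -1.
Next term = -8 * -1 = 8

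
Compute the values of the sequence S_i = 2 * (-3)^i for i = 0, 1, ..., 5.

This is a geometric sequence.
i=0: S_0 = 2 * (-3)^0 = 2
i=1: S_1 = 2 * (-3)^1 = -6
i=2: S_2 = 2 * (-3)^2 = 18
i=3: S_3 = 2 * (-3)^3 = -54
i=4: S_4 = 2 * (-3)^4 = 162
i=5: S_5 = 2 * (-3)^5 = -486
The first 6 terms are: [2, -6, 18, -54, 162, -486]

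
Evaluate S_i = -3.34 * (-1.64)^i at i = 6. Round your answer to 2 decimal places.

S_6 = -3.34 * (-1.64)^6 ≈ -3.34 * 19.4564 ≈ -64.98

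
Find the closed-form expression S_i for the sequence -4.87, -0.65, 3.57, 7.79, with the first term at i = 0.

Check differences: -0.65 - -4.87 = 4.22
3.57 - -0.65 = 4.22
Common difference d = 4.22.
First term a = -4.87.
Formula: S_i = -4.87 + 4.22*i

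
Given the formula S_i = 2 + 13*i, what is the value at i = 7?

S_7 = 2 + 13*7 = 2 + 91 = 93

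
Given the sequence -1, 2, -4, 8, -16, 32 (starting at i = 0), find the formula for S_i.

Check ratios: 2 / -1 = -2.0
Common ratio r = -2.
First term a = -1.
Formula: S_i = -1 * (-2)^i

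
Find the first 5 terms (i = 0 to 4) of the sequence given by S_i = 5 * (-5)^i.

This is a geometric sequence.
i=0: S_0 = 5 * (-5)^0 = 5
i=1: S_1 = 5 * (-5)^1 = -25
i=2: S_2 = 5 * (-5)^2 = 125
i=3: S_3 = 5 * (-5)^3 = -625
i=4: S_4 = 5 * (-5)^4 = 3125
The first 5 terms are: [5, -25, 125, -625, 3125]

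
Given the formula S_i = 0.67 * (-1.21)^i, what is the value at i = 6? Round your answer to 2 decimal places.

S_6 = 0.67 * (-1.21)^6 ≈ 0.67 * 3.1384 ≈ 2.1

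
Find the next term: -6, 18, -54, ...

Ratios: 18 / -6 = -3.0
This is a geometric sequence with common ratio r = -3.
Next term = -54 * -3 = 162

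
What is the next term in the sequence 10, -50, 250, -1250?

Ratios: -50 / 10 = -5.0
This is a geometric sequence with common ratio r = -5.
Next term = -1250 * -5 = 6250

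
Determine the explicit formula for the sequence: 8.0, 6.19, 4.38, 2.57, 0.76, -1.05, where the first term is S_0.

Check differences: 6.19 - 8.0 = -1.81
4.38 - 6.19 = -1.81
Common difference d = -1.81.
First term a = 8.0.
Formula: S_i = 8.00 - 1.81*i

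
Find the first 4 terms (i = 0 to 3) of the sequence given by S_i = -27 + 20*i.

This is an arithmetic sequence.
i=0: S_0 = -27 + 20*0 = -27
i=1: S_1 = -27 + 20*1 = -7
i=2: S_2 = -27 + 20*2 = 13
i=3: S_3 = -27 + 20*3 = 33
The first 4 terms are: [-27, -7, 13, 33]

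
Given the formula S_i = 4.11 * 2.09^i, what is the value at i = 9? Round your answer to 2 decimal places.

S_9 = 4.11 * 2.09^9 ≈ 4.11 * 760.8807 ≈ 3127.22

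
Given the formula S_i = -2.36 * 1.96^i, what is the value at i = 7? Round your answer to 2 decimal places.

S_7 = -2.36 * 1.96^7 ≈ -2.36 * 111.1201 ≈ -262.24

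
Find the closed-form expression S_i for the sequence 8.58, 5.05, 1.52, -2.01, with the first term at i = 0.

Check differences: 5.05 - 8.58 = -3.53
1.52 - 5.05 = -3.53
Common difference d = -3.53.
First term a = 8.58.
Formula: S_i = 8.58 - 3.53*i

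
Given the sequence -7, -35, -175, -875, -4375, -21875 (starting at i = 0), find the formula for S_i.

Check ratios: -35 / -7 = 5.0
Common ratio r = 5.
First term a = -7.
Formula: S_i = -7 * 5^i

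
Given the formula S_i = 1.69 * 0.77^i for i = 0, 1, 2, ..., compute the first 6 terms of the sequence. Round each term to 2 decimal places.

This is a geometric sequence.
i=0: S_0 = 1.69 * 0.77^0 = 1.69
i=1: S_1 = 1.69 * 0.77^1 ≈ 1.3
i=2: S_2 = 1.69 * 0.77^2 ≈ 1.0
i=3: S_3 = 1.69 * 0.77^3 ≈ 0.77
i=4: S_4 = 1.69 * 0.77^4 ≈ 0.59
i=5: S_5 = 1.69 * 0.77^5 ≈ 0.46
The first 6 terms are: [1.69, 1.3, 1.0, 0.77, 0.59, 0.46]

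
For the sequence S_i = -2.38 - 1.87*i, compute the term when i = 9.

S_9 = -2.38 + -1.87*9 = -2.38 + -16.83 = -19.21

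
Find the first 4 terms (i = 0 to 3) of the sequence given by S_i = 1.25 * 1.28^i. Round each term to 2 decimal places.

This is a geometric sequence.
i=0: S_0 = 1.25 * 1.28^0 = 1.25
i=1: S_1 = 1.25 * 1.28^1 = 1.6
i=2: S_2 = 1.25 * 1.28^2 ≈ 2.05
i=3: S_3 = 1.25 * 1.28^3 ≈ 2.62
The first 4 terms are: [1.25, 1.6, 2.05, 2.62]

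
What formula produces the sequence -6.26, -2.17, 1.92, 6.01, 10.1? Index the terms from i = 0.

Check differences: -2.17 - -6.26 = 4.09
1.92 - -2.17 = 4.09
Common difference d = 4.09.
First term a = -6.26.
Formula: S_i = -6.26 + 4.09*i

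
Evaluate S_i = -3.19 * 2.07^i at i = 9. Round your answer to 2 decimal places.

S_9 = -3.19 * 2.07^9 ≈ -3.19 * 697.8034 ≈ -2225.99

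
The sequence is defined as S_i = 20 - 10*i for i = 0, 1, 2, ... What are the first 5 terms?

This is an arithmetic sequence.
i=0: S_0 = 20 + -10*0 = 20
i=1: S_1 = 20 + -10*1 = 10
i=2: S_2 = 20 + -10*2 = 0
i=3: S_3 = 20 + -10*3 = -10
i=4: S_4 = 20 + -10*4 = -20
The first 5 terms are: [20, 10, 0, -10, -20]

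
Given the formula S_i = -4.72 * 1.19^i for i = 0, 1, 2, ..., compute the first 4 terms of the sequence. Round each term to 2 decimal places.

This is a geometric sequence.
i=0: S_0 = -4.72 * 1.19^0 = -4.72
i=1: S_1 = -4.72 * 1.19^1 ≈ -5.62
i=2: S_2 = -4.72 * 1.19^2 ≈ -6.68
i=3: S_3 = -4.72 * 1.19^3 ≈ -7.95
The first 4 terms are: [-4.72, -5.62, -6.68, -7.95]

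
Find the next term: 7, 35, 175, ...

Ratios: 35 / 7 = 5.0
This is a geometric sequence with common ratio r = 5.
Next term = 175 * 5 = 875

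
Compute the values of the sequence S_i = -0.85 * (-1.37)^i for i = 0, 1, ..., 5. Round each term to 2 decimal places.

This is a geometric sequence.
i=0: S_0 = -0.85 * (-1.37)^0 = -0.85
i=1: S_1 = -0.85 * (-1.37)^1 ≈ 1.16
i=2: S_2 = -0.85 * (-1.37)^2 ≈ -1.6
i=3: S_3 = -0.85 * (-1.37)^3 ≈ 2.19
i=4: S_4 = -0.85 * (-1.37)^4 ≈ -2.99
i=5: S_5 = -0.85 * (-1.37)^5 ≈ 4.1
The first 6 terms are: [-0.85, 1.16, -1.6, 2.19, -2.99, 4.1]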